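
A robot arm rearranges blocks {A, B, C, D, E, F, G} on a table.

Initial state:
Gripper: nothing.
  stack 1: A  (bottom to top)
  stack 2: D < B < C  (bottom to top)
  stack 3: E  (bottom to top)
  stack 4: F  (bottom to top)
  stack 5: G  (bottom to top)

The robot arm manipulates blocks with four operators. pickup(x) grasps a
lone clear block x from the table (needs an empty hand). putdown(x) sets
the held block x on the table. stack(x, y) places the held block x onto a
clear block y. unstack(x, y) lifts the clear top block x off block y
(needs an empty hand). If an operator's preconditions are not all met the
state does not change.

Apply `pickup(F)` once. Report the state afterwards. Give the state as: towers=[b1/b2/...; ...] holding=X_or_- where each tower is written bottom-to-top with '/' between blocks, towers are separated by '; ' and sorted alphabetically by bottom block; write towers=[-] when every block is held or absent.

towers=[A; D/B/C; E; G] holding=F

before: towers=[A; D/B/C; E; F; G] holding=-
pre[pickup(F)]: clear(F) ✓, ontable(F) ✓, handempty ✓
all met → apply pickup(F)
after:  towers=[A; D/B/C; E; G] holding=F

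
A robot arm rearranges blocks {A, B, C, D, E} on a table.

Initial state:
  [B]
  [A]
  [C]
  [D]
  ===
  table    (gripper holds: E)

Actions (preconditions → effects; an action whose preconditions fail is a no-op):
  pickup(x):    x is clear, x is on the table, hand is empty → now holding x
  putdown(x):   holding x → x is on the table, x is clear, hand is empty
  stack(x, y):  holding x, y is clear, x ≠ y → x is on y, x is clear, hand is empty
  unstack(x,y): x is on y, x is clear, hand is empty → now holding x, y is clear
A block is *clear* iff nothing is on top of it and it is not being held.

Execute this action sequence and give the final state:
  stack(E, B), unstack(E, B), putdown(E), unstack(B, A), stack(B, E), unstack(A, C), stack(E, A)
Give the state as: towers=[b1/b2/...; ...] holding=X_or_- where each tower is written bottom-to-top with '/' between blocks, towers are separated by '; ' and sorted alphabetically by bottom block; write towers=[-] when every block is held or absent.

towers=[D/C; E/B] holding=A

step 1 (stack(E, B)): towers=[D/C/A/B/E] holding=-
step 2 (unstack(E, B)): towers=[D/C/A/B] holding=E
step 3 (putdown(E)): towers=[D/C/A/B; E] holding=-
step 4 (unstack(B, A)): towers=[D/C/A; E] holding=B
step 5 (stack(B, E)): towers=[D/C/A; E/B] holding=-
step 6 (unstack(A, C)): towers=[D/C; E/B] holding=A
step 7 (stack(E, A)) [no-op]: towers=[D/C; E/B] holding=A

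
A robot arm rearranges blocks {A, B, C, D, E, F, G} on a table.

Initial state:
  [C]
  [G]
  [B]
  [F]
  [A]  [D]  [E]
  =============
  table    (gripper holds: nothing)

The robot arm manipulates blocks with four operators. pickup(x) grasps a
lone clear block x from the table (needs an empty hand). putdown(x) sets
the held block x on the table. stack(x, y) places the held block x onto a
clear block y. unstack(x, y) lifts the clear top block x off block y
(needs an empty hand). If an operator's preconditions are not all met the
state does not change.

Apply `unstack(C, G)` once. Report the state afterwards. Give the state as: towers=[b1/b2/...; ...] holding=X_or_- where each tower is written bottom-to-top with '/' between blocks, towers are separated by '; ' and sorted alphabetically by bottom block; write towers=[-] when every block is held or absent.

towers=[A/F/B/G; D; E] holding=C

before: towers=[A/F/B/G/C; D; E] holding=-
pre[unstack(C, G)]: on(C,G) yes, clear(C) yes, handempty yes
all met → apply unstack(C, G)
after:  towers=[A/F/B/G; D; E] holding=C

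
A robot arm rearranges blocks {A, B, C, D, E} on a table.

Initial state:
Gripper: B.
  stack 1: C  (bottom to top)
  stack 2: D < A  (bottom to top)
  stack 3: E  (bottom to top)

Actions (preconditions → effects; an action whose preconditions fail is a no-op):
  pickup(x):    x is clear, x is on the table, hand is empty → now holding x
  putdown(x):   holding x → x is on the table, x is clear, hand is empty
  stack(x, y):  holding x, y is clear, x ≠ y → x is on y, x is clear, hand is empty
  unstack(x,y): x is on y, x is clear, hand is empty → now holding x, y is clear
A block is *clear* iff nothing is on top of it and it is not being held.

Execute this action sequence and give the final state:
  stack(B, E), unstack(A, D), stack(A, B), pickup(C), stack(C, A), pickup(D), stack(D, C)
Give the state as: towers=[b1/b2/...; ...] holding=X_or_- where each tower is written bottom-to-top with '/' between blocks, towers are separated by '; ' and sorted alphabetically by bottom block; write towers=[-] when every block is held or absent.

step 1 (stack(B, E)): towers=[C; D/A; E/B] holding=-
step 2 (unstack(A, D)): towers=[C; D; E/B] holding=A
step 3 (stack(A, B)): towers=[C; D; E/B/A] holding=-
step 4 (pickup(C)): towers=[D; E/B/A] holding=C
step 5 (stack(C, A)): towers=[D; E/B/A/C] holding=-
step 6 (pickup(D)): towers=[E/B/A/C] holding=D
step 7 (stack(D, C)): towers=[E/B/A/C/D] holding=-

towers=[E/B/A/C/D] holding=-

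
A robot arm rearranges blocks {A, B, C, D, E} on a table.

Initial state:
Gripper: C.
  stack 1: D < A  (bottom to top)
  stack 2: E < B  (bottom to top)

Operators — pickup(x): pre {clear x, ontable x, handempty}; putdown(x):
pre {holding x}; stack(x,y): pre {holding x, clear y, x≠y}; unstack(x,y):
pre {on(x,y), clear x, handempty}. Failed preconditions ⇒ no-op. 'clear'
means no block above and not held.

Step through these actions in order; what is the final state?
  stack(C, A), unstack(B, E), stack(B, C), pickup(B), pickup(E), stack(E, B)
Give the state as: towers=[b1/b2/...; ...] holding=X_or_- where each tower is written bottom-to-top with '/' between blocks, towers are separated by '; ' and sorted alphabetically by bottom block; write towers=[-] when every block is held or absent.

towers=[D/A/C/B/E] holding=-

step 1 (stack(C, A)): towers=[D/A/C; E/B] holding=-
step 2 (unstack(B, E)): towers=[D/A/C; E] holding=B
step 3 (stack(B, C)): towers=[D/A/C/B; E] holding=-
step 4 (pickup(B)) [no-op]: towers=[D/A/C/B; E] holding=-
step 5 (pickup(E)): towers=[D/A/C/B] holding=E
step 6 (stack(E, B)): towers=[D/A/C/B/E] holding=-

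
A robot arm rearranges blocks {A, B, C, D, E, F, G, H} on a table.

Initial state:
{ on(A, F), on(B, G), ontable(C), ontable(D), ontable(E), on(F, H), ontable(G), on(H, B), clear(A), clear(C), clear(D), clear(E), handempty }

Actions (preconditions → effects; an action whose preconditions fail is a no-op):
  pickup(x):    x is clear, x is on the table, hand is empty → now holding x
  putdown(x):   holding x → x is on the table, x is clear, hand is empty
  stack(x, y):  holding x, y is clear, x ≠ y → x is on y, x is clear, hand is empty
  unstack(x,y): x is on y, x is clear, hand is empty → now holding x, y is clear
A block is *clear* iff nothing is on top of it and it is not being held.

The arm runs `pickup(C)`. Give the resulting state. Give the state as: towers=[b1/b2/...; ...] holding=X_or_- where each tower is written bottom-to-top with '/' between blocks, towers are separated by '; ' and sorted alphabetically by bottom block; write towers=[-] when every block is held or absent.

before: towers=[C; D; E; G/B/H/F/A] holding=-
pre[pickup(C)]: clear(C) ok, ontable(C) ok, handempty ok
all met → apply pickup(C)
after:  towers=[D; E; G/B/H/F/A] holding=C

towers=[D; E; G/B/H/F/A] holding=C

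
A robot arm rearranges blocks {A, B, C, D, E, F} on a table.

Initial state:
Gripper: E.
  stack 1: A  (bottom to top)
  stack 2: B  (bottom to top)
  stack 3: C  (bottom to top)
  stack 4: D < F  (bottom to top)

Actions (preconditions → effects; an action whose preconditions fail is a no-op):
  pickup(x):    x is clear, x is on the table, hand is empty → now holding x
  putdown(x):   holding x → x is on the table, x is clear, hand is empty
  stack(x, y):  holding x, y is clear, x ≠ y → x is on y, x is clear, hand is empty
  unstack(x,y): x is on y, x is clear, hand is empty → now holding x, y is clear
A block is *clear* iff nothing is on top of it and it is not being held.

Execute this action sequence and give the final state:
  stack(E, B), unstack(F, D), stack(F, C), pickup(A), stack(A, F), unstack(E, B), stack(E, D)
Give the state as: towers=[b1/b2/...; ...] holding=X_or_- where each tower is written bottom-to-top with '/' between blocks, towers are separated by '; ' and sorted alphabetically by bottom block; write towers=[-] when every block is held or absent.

towers=[B; C/F/A; D/E] holding=-

step 1 (stack(E, B)): towers=[A; B/E; C; D/F] holding=-
step 2 (unstack(F, D)): towers=[A; B/E; C; D] holding=F
step 3 (stack(F, C)): towers=[A; B/E; C/F; D] holding=-
step 4 (pickup(A)): towers=[B/E; C/F; D] holding=A
step 5 (stack(A, F)): towers=[B/E; C/F/A; D] holding=-
step 6 (unstack(E, B)): towers=[B; C/F/A; D] holding=E
step 7 (stack(E, D)): towers=[B; C/F/A; D/E] holding=-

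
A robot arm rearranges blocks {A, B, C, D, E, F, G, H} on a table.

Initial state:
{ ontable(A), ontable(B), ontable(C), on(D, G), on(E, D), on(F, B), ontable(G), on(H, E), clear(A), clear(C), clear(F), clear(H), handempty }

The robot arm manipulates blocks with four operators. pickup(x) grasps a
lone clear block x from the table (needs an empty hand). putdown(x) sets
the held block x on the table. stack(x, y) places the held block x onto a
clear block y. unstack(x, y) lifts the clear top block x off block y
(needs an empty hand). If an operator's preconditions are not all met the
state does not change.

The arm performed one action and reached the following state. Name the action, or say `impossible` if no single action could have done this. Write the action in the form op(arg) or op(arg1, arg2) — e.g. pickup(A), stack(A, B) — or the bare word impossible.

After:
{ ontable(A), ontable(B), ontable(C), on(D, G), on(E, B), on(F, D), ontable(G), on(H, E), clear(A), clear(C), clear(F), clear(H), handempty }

target: towers=[A; B/E/H; C; G/D/F] holding=-
         pickup(A) → towers=[B/F; C; G/D/E/H] holding=A
     unstack(H, E) → towers=[A; B/F; C; G/D/E] holding=H
     unstack(F, B) → towers=[A; B; C; G/D/E/H] holding=F
         pickup(C) → towers=[A; B/F; G/D/E/H] holding=C
none of the 4 applicable actions match → impossible

impossible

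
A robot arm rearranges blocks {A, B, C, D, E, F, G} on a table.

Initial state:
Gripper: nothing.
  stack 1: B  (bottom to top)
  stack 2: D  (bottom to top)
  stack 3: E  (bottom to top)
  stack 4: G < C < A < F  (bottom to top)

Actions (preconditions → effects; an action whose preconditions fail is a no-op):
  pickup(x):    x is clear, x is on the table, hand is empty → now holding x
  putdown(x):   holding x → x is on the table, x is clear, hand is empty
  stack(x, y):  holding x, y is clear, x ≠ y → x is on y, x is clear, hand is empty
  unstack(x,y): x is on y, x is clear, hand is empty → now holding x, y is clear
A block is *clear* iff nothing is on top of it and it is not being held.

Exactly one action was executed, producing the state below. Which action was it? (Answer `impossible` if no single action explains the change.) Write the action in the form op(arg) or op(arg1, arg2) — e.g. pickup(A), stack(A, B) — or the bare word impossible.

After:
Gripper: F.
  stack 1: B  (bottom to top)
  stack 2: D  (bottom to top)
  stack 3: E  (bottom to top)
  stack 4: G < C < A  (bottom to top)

unstack(F, A)

target: towers=[B; D; E; G/C/A] holding=F
         pickup(B) → towers=[D; E; G/C/A/F] holding=B
     unstack(F, A) → towers=[B; D; E; G/C/A] holding=F  ← match
         pickup(D) → towers=[B; E; G/C/A/F] holding=D
         pickup(E) → towers=[B; D; G/C/A/F] holding=E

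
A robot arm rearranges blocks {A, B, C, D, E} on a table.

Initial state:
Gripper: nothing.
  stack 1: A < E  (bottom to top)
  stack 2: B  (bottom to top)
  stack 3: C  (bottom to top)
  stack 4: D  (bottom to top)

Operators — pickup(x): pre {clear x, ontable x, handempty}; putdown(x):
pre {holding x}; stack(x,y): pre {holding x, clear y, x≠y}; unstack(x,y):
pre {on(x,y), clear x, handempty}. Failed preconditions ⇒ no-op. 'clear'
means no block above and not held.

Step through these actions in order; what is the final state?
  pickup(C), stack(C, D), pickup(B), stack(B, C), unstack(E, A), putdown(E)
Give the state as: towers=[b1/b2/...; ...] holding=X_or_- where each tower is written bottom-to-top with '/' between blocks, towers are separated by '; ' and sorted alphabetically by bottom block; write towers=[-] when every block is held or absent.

towers=[A; D/C/B; E] holding=-

step 1 (pickup(C)): towers=[A/E; B; D] holding=C
step 2 (stack(C, D)): towers=[A/E; B; D/C] holding=-
step 3 (pickup(B)): towers=[A/E; D/C] holding=B
step 4 (stack(B, C)): towers=[A/E; D/C/B] holding=-
step 5 (unstack(E, A)): towers=[A; D/C/B] holding=E
step 6 (putdown(E)): towers=[A; D/C/B; E] holding=-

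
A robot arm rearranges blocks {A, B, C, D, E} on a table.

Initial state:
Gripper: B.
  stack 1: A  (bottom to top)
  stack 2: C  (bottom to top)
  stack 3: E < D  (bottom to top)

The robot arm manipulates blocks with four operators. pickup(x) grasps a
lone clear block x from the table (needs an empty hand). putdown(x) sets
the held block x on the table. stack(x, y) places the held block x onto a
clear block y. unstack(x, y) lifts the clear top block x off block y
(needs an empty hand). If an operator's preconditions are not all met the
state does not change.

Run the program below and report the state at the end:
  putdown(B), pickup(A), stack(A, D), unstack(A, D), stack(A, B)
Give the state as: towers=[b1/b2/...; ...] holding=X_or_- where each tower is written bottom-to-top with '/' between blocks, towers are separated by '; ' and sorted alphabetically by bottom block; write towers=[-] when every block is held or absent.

step 1 (putdown(B)): towers=[A; B; C; E/D] holding=-
step 2 (pickup(A)): towers=[B; C; E/D] holding=A
step 3 (stack(A, D)): towers=[B; C; E/D/A] holding=-
step 4 (unstack(A, D)): towers=[B; C; E/D] holding=A
step 5 (stack(A, B)): towers=[B/A; C; E/D] holding=-

towers=[B/A; C; E/D] holding=-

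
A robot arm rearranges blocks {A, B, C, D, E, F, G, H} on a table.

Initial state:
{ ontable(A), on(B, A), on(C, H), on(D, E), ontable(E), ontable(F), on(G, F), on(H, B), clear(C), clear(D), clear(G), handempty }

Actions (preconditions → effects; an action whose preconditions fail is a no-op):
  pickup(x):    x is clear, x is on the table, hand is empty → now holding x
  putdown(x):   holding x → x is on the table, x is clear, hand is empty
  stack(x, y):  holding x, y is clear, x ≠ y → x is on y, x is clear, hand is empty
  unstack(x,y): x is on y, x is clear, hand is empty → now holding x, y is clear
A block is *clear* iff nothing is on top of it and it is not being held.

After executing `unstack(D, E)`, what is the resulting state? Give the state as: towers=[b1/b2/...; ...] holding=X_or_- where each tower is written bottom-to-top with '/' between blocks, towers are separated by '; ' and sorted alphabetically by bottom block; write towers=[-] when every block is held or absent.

before: towers=[A/B/H/C; E/D; F/G] holding=-
pre[unstack(D, E)]: on(D,E) ✓, clear(D) ✓, handempty ✓
all met → apply unstack(D, E)
after:  towers=[A/B/H/C; E; F/G] holding=D

towers=[A/B/H/C; E; F/G] holding=D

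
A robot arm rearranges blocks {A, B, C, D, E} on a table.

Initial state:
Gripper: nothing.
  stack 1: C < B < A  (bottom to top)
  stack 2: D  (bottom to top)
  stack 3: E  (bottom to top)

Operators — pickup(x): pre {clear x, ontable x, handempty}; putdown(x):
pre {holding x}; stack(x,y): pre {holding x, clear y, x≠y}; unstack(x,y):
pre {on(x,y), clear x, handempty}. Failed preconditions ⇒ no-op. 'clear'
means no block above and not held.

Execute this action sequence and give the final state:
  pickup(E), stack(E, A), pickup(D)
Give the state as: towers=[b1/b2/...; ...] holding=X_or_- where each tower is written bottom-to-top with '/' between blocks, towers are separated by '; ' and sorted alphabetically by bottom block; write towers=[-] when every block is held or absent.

step 1 (pickup(E)): towers=[C/B/A; D] holding=E
step 2 (stack(E, A)): towers=[C/B/A/E; D] holding=-
step 3 (pickup(D)): towers=[C/B/A/E] holding=D

towers=[C/B/A/E] holding=D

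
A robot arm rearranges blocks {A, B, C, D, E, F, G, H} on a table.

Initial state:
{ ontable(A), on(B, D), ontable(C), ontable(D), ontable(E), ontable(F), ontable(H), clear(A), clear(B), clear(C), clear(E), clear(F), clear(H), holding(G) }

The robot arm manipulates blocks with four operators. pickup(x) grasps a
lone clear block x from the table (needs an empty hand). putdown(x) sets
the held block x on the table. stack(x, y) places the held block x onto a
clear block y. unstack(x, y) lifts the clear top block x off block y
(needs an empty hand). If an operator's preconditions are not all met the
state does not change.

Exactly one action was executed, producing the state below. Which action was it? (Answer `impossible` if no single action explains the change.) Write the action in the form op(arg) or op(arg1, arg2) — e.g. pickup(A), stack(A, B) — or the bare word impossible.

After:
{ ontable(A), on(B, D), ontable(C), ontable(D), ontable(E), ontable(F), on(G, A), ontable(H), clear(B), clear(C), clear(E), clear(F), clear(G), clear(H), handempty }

stack(G, A)

target: towers=[A/G; C; D/B; E; F; H] holding=-
        putdown(G) → towers=[A; C; D/B; E; F; G; H] holding=-
       stack(G, A) → towers=[A/G; C; D/B; E; F; H] holding=-  ← match
       stack(G, E) → towers=[A; C; D/B; E/G; F; H] holding=-
       stack(G, H) → towers=[A; C; D/B; E; F; H/G] holding=-
       stack(G, B) → towers=[A; C; D/B/G; E; F; H] holding=-
       stack(G, F) → towers=[A; C; D/B; E; F/G; H] holding=-
       stack(G, C) → towers=[A; C/G; D/B; E; F; H] holding=-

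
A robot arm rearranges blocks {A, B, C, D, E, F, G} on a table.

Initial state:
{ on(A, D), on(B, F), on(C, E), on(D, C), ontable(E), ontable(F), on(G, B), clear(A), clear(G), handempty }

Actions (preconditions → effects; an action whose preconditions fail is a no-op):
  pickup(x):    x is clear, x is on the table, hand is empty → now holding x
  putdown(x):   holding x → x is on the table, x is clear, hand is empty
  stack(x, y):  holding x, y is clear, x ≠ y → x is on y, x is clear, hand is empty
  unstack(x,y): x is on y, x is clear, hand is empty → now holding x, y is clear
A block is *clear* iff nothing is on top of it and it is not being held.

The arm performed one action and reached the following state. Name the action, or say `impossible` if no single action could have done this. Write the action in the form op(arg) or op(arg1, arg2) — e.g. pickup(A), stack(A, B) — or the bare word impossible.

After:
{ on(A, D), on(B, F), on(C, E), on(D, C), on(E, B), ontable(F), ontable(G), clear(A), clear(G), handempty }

target: towers=[F/B/E/C/D/A; G] holding=-
     unstack(G, B) → towers=[E/C/D/A; F/B] holding=G
     unstack(A, D) → towers=[E/C/D; F/B/G] holding=A
none of the 2 applicable actions match → impossible

impossible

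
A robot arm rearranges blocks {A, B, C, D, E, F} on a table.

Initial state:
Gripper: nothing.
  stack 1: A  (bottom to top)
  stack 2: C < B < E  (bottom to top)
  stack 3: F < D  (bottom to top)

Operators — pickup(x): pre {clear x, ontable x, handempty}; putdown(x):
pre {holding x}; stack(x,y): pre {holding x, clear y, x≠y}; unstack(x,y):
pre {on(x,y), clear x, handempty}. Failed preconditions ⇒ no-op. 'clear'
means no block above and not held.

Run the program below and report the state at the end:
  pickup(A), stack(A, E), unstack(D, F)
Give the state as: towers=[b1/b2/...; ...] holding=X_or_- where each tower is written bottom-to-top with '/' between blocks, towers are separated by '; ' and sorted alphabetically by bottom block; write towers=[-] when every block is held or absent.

step 1 (pickup(A)): towers=[C/B/E; F/D] holding=A
step 2 (stack(A, E)): towers=[C/B/E/A; F/D] holding=-
step 3 (unstack(D, F)): towers=[C/B/E/A; F] holding=D

towers=[C/B/E/A; F] holding=D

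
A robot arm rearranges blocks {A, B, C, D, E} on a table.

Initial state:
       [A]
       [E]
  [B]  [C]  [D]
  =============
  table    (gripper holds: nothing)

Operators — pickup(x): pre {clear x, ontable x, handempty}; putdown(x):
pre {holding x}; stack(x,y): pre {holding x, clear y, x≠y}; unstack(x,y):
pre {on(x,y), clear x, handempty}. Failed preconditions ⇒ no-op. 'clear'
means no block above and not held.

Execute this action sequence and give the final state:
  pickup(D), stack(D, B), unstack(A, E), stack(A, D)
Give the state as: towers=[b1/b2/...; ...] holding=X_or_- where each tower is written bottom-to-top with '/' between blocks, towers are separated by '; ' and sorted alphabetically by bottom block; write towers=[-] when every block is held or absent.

towers=[B/D/A; C/E] holding=-

step 1 (pickup(D)): towers=[B; C/E/A] holding=D
step 2 (stack(D, B)): towers=[B/D; C/E/A] holding=-
step 3 (unstack(A, E)): towers=[B/D; C/E] holding=A
step 4 (stack(A, D)): towers=[B/D/A; C/E] holding=-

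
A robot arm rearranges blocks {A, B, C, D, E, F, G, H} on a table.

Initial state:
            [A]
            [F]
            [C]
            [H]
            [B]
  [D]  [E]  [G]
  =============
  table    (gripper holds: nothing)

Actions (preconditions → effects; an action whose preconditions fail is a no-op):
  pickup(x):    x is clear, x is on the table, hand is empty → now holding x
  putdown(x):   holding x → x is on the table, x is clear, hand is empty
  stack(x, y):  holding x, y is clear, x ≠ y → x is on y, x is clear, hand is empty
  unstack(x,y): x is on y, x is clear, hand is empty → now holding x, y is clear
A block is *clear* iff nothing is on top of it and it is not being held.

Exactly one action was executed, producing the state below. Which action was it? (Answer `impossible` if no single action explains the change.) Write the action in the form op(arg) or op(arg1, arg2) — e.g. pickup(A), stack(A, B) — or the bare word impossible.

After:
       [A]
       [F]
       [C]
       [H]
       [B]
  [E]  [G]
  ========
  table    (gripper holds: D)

target: towers=[E; G/B/H/C/F/A] holding=D
     unstack(A, F) → towers=[D; E; G/B/H/C/F] holding=A
         pickup(E) → towers=[D; G/B/H/C/F/A] holding=E
         pickup(D) → towers=[E; G/B/H/C/F/A] holding=D  ← match

pickup(D)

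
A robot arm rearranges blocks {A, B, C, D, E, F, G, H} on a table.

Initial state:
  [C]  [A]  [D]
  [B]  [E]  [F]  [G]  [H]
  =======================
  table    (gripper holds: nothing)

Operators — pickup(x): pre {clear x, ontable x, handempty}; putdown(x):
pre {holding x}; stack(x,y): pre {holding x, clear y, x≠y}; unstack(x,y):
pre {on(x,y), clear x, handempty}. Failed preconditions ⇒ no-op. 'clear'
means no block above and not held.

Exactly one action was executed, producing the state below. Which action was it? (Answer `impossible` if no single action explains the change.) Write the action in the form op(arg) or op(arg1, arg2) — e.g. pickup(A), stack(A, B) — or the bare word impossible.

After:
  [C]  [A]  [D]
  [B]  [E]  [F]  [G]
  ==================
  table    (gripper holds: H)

target: towers=[B/C; E/A; F/D; G] holding=H
         pickup(G) → towers=[B/C; E/A; F/D; H] holding=G
     unstack(A, E) → towers=[B/C; E; F/D; G; H] holding=A
         pickup(H) → towers=[B/C; E/A; F/D; G] holding=H  ← match
     unstack(D, F) → towers=[B/C; E/A; F; G; H] holding=D
     unstack(C, B) → towers=[B; E/A; F/D; G; H] holding=C

pickup(H)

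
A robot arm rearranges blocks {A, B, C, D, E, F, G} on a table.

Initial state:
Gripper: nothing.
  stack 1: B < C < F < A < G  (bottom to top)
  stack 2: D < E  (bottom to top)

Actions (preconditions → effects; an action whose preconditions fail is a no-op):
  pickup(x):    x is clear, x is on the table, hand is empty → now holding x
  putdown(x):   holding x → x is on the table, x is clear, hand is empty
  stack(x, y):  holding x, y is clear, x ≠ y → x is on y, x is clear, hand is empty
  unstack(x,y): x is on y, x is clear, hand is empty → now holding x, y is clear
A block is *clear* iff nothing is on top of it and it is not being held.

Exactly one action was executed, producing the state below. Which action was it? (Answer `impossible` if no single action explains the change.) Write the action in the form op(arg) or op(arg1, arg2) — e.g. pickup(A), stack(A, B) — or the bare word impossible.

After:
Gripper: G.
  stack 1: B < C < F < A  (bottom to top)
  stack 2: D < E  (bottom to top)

target: towers=[B/C/F/A; D/E] holding=G
     unstack(G, A) → towers=[B/C/F/A; D/E] holding=G  ← match
     unstack(E, D) → towers=[B/C/F/A/G; D] holding=E

unstack(G, A)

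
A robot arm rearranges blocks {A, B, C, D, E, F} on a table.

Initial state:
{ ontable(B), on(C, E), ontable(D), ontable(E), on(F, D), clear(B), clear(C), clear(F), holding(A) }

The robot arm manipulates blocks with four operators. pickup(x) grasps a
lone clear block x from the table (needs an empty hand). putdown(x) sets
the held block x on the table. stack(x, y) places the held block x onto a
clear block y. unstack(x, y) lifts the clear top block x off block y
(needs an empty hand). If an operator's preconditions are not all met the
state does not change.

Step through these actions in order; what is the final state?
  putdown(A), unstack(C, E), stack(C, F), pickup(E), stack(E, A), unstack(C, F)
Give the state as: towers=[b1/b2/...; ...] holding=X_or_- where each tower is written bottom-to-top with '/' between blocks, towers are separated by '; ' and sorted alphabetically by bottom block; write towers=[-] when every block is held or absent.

step 1 (putdown(A)): towers=[A; B; D/F; E/C] holding=-
step 2 (unstack(C, E)): towers=[A; B; D/F; E] holding=C
step 3 (stack(C, F)): towers=[A; B; D/F/C; E] holding=-
step 4 (pickup(E)): towers=[A; B; D/F/C] holding=E
step 5 (stack(E, A)): towers=[A/E; B; D/F/C] holding=-
step 6 (unstack(C, F)): towers=[A/E; B; D/F] holding=C

towers=[A/E; B; D/F] holding=C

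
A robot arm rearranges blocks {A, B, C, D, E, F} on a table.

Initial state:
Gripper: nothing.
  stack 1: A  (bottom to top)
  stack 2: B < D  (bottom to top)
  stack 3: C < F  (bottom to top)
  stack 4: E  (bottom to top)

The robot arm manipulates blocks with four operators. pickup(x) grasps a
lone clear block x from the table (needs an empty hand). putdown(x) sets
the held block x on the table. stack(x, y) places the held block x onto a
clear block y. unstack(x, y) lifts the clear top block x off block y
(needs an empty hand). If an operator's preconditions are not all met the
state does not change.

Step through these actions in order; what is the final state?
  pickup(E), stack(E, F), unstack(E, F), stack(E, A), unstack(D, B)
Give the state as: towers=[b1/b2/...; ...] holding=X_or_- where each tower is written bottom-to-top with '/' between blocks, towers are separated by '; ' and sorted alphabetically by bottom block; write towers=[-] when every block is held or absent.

towers=[A/E; B; C/F] holding=D

step 1 (pickup(E)): towers=[A; B/D; C/F] holding=E
step 2 (stack(E, F)): towers=[A; B/D; C/F/E] holding=-
step 3 (unstack(E, F)): towers=[A; B/D; C/F] holding=E
step 4 (stack(E, A)): towers=[A/E; B/D; C/F] holding=-
step 5 (unstack(D, B)): towers=[A/E; B; C/F] holding=D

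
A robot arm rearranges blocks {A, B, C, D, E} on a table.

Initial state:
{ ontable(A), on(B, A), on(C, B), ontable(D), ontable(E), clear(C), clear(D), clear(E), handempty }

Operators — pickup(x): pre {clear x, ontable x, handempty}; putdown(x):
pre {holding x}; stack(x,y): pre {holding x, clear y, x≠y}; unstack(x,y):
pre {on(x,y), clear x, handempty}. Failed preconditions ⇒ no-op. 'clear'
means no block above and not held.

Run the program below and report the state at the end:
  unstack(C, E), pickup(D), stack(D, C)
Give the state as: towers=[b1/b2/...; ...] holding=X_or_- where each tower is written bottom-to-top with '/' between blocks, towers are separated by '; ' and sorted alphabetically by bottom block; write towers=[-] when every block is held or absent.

step 1 (unstack(C, E)) [no-op]: towers=[A/B/C; D; E] holding=-
step 2 (pickup(D)): towers=[A/B/C; E] holding=D
step 3 (stack(D, C)): towers=[A/B/C/D; E] holding=-

towers=[A/B/C/D; E] holding=-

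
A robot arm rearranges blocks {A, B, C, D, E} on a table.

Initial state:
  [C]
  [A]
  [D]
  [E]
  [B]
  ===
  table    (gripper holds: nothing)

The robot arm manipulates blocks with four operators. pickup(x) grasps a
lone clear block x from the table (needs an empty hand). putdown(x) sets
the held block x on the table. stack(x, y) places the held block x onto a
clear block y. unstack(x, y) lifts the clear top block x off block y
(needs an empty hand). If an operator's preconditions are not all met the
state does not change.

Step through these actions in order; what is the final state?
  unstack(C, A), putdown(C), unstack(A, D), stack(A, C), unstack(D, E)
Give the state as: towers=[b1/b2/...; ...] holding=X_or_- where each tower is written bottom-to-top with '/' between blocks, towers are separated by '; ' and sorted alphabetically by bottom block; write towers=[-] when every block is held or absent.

towers=[B/E; C/A] holding=D

step 1 (unstack(C, A)): towers=[B/E/D/A] holding=C
step 2 (putdown(C)): towers=[B/E/D/A; C] holding=-
step 3 (unstack(A, D)): towers=[B/E/D; C] holding=A
step 4 (stack(A, C)): towers=[B/E/D; C/A] holding=-
step 5 (unstack(D, E)): towers=[B/E; C/A] holding=D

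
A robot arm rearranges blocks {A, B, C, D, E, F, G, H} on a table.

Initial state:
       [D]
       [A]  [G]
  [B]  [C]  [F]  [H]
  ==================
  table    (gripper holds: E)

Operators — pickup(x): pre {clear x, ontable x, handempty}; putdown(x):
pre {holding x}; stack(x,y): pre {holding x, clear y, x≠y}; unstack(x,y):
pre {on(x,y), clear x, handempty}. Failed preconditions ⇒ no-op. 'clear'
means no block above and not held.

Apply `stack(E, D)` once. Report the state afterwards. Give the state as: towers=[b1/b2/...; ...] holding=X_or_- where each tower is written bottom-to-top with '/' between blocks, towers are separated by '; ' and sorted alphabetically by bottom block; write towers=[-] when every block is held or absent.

before: towers=[B; C/A/D; F/G; H] holding=E
pre[stack(E, D)]: holding(E) yes, clear(D) yes, E≠D yes
all met → apply stack(E, D)
after:  towers=[B; C/A/D/E; F/G; H] holding=-

towers=[B; C/A/D/E; F/G; H] holding=-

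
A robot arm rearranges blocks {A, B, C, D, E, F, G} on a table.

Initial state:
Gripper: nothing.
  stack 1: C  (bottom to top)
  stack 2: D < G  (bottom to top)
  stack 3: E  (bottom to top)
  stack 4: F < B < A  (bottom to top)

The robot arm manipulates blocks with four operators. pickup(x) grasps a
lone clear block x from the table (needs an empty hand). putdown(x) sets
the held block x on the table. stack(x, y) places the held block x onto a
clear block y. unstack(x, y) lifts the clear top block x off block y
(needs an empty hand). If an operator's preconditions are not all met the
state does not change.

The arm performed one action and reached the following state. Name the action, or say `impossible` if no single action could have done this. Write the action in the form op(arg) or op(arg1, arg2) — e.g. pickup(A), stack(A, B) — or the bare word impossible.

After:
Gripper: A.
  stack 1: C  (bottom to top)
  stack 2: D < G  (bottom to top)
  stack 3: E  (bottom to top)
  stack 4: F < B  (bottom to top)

unstack(A, B)

target: towers=[C; D/G; E; F/B] holding=A
     unstack(G, D) → towers=[C; D; E; F/B/A] holding=G
     unstack(A, B) → towers=[C; D/G; E; F/B] holding=A  ← match
         pickup(E) → towers=[C; D/G; F/B/A] holding=E
         pickup(C) → towers=[D/G; E; F/B/A] holding=C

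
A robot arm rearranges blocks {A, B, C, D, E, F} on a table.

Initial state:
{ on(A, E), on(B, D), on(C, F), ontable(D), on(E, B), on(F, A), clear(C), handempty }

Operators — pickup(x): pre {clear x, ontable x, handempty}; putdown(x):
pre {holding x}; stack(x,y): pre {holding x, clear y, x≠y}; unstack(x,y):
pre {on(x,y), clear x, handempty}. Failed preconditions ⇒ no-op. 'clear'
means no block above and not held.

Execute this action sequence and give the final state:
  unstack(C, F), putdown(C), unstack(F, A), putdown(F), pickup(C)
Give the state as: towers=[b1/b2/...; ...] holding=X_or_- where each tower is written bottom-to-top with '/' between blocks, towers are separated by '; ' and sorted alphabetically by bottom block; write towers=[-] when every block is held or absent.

towers=[D/B/E/A; F] holding=C

step 1 (unstack(C, F)): towers=[D/B/E/A/F] holding=C
step 2 (putdown(C)): towers=[C; D/B/E/A/F] holding=-
step 3 (unstack(F, A)): towers=[C; D/B/E/A] holding=F
step 4 (putdown(F)): towers=[C; D/B/E/A; F] holding=-
step 5 (pickup(C)): towers=[D/B/E/A; F] holding=C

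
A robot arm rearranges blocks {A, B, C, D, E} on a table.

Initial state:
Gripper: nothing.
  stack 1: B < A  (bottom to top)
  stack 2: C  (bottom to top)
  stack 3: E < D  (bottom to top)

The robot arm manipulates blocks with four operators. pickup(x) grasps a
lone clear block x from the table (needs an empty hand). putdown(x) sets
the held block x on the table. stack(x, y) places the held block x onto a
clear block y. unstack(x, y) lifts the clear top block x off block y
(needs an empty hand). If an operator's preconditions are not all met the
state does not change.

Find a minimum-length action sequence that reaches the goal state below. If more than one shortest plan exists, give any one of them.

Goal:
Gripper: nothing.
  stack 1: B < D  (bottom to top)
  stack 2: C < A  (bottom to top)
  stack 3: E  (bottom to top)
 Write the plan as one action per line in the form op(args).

step 1 (unstack(A, B)): towers=[B; C; E/D] holding=A
step 2 (stack(A, C)): towers=[B; C/A; E/D] holding=-
step 3 (unstack(D, E)): towers=[B; C/A; E] holding=D
step 4 (stack(D, B)): towers=[B/D; C/A; E] holding=-
goal check: towers=[B/D; C/A; E] holding=- — reached (length 4, optimal by BFS)

unstack(A, B)
stack(A, C)
unstack(D, E)
stack(D, B)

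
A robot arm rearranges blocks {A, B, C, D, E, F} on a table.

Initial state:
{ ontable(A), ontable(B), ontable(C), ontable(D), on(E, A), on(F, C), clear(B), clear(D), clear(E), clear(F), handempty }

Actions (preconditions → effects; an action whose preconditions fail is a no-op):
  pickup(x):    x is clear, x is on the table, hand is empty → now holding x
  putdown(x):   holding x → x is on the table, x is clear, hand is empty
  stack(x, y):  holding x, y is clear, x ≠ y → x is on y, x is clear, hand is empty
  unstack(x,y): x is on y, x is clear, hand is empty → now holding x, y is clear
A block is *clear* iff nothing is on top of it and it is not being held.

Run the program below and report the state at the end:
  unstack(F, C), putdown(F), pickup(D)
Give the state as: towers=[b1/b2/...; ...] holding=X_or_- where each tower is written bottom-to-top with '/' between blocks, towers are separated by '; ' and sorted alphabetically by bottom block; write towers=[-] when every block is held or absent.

step 1 (unstack(F, C)): towers=[A/E; B; C; D] holding=F
step 2 (putdown(F)): towers=[A/E; B; C; D; F] holding=-
step 3 (pickup(D)): towers=[A/E; B; C; F] holding=D

towers=[A/E; B; C; F] holding=D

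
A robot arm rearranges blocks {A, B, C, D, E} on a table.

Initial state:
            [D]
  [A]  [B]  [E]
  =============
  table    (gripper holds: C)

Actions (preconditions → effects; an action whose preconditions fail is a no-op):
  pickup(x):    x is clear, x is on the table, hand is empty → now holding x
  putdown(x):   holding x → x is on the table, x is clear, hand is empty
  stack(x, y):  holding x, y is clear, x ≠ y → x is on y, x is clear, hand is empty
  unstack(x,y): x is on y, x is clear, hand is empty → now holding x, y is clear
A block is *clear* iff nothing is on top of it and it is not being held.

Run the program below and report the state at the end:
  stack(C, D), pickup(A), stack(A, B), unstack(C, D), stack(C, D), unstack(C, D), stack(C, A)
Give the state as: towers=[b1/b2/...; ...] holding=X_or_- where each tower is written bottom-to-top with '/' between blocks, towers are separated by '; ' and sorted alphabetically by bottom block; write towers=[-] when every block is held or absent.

step 1 (stack(C, D)): towers=[A; B; E/D/C] holding=-
step 2 (pickup(A)): towers=[B; E/D/C] holding=A
step 3 (stack(A, B)): towers=[B/A; E/D/C] holding=-
step 4 (unstack(C, D)): towers=[B/A; E/D] holding=C
step 5 (stack(C, D)): towers=[B/A; E/D/C] holding=-
step 6 (unstack(C, D)): towers=[B/A; E/D] holding=C
step 7 (stack(C, A)): towers=[B/A/C; E/D] holding=-

towers=[B/A/C; E/D] holding=-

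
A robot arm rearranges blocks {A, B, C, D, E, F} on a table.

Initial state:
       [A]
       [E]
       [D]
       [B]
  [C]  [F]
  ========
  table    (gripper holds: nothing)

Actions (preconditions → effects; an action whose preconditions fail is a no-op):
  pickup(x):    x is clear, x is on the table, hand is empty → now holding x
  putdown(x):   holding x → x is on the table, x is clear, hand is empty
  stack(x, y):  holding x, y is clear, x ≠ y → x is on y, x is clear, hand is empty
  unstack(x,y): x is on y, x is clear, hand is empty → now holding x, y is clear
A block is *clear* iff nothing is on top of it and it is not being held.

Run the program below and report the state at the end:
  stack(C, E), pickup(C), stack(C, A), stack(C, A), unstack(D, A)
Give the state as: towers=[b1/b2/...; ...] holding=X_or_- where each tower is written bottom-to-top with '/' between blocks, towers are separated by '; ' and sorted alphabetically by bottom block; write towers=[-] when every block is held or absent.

step 1 (stack(C, E)) [no-op]: towers=[C; F/B/D/E/A] holding=-
step 2 (pickup(C)): towers=[F/B/D/E/A] holding=C
step 3 (stack(C, A)): towers=[F/B/D/E/A/C] holding=-
step 4 (stack(C, A)) [no-op]: towers=[F/B/D/E/A/C] holding=-
step 5 (unstack(D, A)) [no-op]: towers=[F/B/D/E/A/C] holding=-

towers=[F/B/D/E/A/C] holding=-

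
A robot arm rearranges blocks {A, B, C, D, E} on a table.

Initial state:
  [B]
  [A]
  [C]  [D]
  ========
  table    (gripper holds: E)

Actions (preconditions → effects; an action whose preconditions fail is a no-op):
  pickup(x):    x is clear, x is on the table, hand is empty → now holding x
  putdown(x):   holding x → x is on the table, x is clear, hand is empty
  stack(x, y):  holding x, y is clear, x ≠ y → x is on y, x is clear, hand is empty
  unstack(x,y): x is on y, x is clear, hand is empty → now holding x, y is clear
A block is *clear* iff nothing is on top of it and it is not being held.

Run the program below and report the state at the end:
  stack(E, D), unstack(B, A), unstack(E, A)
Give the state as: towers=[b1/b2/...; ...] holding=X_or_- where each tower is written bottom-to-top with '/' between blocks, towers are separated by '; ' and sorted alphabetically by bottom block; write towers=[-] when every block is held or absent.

towers=[C/A; D/E] holding=B

step 1 (stack(E, D)): towers=[C/A/B; D/E] holding=-
step 2 (unstack(B, A)): towers=[C/A; D/E] holding=B
step 3 (unstack(E, A)) [no-op]: towers=[C/A; D/E] holding=B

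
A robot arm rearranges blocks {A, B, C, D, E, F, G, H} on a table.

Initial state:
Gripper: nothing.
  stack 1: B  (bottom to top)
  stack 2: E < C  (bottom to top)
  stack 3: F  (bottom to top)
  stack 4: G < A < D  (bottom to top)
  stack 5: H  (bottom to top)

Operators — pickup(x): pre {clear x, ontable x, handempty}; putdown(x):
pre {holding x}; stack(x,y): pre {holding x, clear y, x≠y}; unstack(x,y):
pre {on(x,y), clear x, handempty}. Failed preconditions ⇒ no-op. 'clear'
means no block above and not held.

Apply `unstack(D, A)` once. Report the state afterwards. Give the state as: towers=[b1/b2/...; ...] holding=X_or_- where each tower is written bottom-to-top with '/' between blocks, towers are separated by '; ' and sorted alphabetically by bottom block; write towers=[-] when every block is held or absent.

towers=[B; E/C; F; G/A; H] holding=D

before: towers=[B; E/C; F; G/A/D; H] holding=-
pre[unstack(D, A)]: on(D,A) ✓, clear(D) ✓, handempty ✓
all met → apply unstack(D, A)
after:  towers=[B; E/C; F; G/A; H] holding=D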